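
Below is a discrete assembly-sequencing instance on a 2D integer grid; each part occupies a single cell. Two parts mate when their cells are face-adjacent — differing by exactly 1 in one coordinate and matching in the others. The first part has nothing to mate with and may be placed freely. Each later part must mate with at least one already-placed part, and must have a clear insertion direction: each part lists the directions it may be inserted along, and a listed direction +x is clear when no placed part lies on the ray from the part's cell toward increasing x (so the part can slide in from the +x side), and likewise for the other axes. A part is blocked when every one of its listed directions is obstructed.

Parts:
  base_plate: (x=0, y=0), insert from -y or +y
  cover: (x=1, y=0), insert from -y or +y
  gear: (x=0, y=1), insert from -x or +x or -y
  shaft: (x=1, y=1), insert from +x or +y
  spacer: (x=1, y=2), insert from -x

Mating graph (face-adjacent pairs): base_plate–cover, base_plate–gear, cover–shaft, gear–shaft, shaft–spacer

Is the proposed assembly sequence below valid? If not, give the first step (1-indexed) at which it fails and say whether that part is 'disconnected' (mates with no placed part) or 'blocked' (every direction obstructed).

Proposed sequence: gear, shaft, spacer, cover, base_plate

Valid

1. gear@(0, 1) [-x clear] — {gear}
2. shaft@(1, 1) [+x clear] — {gear, shaft}
3. spacer@(1, 2) [-x clear] — {gear, shaft, spacer}
4. cover@(1, 0) [-y clear] — {cover, gear, shaft, spacer}
5. base_plate@(0, 0) [-y clear] — {base_plate, cover, gear, shaft, spacer}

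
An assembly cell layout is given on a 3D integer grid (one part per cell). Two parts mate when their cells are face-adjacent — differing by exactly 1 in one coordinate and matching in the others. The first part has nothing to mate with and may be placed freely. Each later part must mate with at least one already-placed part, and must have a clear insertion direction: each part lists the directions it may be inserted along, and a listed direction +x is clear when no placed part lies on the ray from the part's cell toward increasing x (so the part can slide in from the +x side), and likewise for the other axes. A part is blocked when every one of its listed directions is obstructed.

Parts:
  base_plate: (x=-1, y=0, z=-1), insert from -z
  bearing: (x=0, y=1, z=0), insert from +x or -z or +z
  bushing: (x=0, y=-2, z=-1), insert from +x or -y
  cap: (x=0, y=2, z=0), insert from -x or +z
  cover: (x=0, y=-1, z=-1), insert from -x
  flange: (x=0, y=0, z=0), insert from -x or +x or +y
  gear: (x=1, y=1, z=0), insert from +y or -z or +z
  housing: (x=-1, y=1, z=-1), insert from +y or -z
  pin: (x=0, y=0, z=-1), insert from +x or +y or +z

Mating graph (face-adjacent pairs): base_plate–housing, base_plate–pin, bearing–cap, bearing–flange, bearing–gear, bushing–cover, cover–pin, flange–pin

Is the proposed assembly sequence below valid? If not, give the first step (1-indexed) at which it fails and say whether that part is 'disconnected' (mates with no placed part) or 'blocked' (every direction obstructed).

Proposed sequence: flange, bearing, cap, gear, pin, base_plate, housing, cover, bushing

1. flange@(0, 0, 0) [-x clear] — {flange}
2. bearing@(0, 1, 0) [+x clear] — {bearing, flange}
3. cap@(0, 2, 0) [-x clear] — {bearing, cap, flange}
4. gear@(1, 1, 0) [+y clear] — {bearing, cap, flange, gear}
5. pin@(0, 0, -1) [+x clear] — {bearing, cap, flange, gear, pin}
6. base_plate@(-1, 0, -1) [-z clear] — {base_plate, bearing, cap, flange, gear, pin}
7. housing@(-1, 1, -1) [+y clear] — {base_plate, bearing, cap, flange, gear, housing, pin}
8. cover@(0, -1, -1) [-x clear] — {base_plate, bearing, cap, cover, flange, gear, housing, pin}
9. bushing@(0, -2, -1) [+x clear] — {base_plate, bearing, bushing, cap, cover, flange, gear, housing, pin}

Valid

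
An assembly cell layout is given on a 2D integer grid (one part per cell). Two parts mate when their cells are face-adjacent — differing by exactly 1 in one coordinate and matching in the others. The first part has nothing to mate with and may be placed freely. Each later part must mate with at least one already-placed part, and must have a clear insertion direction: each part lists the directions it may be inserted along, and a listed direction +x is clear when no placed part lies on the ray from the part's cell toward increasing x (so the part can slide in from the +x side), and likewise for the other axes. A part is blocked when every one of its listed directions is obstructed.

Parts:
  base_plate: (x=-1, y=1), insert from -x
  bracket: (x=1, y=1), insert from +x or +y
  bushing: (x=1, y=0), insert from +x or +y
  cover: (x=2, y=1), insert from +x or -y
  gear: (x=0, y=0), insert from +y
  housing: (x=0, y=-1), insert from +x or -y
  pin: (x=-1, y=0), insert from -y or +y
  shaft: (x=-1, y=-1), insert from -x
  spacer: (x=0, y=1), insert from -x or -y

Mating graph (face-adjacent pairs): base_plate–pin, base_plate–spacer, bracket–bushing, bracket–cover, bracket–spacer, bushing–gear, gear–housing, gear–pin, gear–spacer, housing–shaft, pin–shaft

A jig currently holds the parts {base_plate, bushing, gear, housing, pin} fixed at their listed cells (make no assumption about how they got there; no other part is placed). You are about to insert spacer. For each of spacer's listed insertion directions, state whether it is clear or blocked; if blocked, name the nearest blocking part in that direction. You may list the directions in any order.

-x: blocked by base_plate; -y: blocked by gear

-x: nearest on ray is base_plate@(-1, 1) ⇒ blocked
-y: nearest on ray is gear@(0, 0) ⇒ blocked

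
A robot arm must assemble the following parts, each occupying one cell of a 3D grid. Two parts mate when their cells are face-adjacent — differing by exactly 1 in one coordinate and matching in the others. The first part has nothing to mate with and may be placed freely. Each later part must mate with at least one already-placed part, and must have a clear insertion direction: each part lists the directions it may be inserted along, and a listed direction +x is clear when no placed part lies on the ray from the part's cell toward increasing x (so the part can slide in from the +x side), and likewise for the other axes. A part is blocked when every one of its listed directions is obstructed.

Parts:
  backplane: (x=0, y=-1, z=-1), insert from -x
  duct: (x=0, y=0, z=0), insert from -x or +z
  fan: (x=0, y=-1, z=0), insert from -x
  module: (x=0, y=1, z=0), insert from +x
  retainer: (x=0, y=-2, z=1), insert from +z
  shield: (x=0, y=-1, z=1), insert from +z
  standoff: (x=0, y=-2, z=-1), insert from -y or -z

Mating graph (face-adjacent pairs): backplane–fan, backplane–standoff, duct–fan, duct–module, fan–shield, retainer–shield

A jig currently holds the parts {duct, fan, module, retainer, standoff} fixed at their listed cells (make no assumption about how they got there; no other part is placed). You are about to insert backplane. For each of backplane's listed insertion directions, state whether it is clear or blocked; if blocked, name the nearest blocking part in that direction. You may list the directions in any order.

-x: ray from backplane(0, -1, -1) has no placed part ⇒ clear

-x: clear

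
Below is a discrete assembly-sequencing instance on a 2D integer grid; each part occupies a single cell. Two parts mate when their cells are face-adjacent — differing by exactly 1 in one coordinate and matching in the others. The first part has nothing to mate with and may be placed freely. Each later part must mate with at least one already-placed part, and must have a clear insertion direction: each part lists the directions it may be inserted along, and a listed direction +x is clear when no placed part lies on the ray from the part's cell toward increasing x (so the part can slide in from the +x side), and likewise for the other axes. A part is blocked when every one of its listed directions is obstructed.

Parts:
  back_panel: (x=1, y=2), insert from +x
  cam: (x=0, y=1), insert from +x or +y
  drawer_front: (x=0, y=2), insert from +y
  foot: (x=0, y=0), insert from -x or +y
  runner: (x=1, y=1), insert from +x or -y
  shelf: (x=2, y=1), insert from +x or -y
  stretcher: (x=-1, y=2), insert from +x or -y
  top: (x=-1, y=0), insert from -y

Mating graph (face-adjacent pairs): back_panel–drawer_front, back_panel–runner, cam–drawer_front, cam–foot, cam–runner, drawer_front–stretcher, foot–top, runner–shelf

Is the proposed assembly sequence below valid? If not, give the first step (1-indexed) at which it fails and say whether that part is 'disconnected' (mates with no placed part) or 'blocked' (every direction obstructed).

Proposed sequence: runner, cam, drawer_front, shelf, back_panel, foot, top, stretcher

1. runner@(1, 1) [+x clear] — {runner}
2. cam@(0, 1) [+y clear] — {cam, runner}
3. drawer_front@(0, 2) [+y clear] — {cam, drawer_front, runner}
4. shelf@(2, 1) [+x clear] — {cam, drawer_front, runner, shelf}
5. back_panel@(1, 2) [+x clear] — {back_panel, cam, drawer_front, runner, shelf}
6. foot@(0, 0) [-x clear] — {back_panel, cam, drawer_front, foot, runner, shelf}
7. top@(-1, 0) [-y clear] — {back_panel, cam, drawer_front, foot, runner, shelf, top}
8. stretcher@(-1, 2) — +x/-y all obstructed ⇒ blocked

Invalid at step 8 (blocked)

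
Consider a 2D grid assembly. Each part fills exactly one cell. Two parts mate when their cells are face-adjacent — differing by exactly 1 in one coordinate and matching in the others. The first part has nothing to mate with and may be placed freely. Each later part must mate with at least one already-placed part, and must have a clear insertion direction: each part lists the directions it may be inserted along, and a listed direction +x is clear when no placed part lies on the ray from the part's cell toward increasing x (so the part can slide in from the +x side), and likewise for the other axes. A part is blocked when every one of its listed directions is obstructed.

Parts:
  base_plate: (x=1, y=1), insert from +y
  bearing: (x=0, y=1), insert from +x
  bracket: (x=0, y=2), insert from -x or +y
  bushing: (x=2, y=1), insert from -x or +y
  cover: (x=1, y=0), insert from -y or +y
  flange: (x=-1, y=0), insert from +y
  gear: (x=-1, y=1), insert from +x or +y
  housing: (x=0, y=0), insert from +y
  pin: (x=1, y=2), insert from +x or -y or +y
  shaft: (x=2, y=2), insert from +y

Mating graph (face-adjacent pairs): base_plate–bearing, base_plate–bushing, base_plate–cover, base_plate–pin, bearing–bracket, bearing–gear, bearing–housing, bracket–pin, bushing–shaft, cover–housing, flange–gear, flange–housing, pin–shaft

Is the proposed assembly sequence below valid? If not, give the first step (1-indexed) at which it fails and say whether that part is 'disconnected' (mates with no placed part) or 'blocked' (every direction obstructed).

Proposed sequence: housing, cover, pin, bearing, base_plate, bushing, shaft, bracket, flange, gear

1. housing@(0, 0) [+y clear] — {housing}
2. cover@(1, 0) [-y clear] — {cover, housing}
3. pin@(1, 2) — no placed neighbour ⇒ disconnected

Invalid at step 3 (disconnected)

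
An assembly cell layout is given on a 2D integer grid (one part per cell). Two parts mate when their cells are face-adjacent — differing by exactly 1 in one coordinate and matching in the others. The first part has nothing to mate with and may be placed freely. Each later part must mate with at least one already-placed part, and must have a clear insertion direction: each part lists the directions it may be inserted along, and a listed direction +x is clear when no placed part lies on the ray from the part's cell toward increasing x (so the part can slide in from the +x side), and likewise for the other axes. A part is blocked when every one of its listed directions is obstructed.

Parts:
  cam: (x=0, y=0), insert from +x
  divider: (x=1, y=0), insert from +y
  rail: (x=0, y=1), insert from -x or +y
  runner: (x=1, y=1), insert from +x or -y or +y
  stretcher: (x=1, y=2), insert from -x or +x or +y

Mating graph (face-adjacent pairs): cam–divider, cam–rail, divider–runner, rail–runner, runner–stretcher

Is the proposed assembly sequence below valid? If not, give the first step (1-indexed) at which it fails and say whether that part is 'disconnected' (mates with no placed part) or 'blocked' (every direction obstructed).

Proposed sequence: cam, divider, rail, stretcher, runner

1. cam@(0, 0) [+x clear] — {cam}
2. divider@(1, 0) [+y clear] — {cam, divider}
3. rail@(0, 1) [-x clear] — {cam, divider, rail}
4. stretcher@(1, 2) — no placed neighbour ⇒ disconnected

Invalid at step 4 (disconnected)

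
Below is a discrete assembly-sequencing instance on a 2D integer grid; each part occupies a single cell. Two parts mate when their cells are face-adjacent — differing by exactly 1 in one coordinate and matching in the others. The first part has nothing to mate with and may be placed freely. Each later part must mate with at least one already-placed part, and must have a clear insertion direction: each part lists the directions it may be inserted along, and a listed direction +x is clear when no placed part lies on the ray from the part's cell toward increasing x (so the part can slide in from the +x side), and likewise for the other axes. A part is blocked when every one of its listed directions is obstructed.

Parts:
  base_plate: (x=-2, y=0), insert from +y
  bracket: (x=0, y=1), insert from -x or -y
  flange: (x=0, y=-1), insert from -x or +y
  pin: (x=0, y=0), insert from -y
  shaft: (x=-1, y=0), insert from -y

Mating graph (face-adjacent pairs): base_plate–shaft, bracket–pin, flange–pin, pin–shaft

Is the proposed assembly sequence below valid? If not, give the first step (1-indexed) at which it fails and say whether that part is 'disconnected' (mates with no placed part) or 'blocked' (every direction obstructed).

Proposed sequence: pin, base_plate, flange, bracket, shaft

1. pin@(0, 0) [-y clear] — {pin}
2. base_plate@(-2, 0) — no placed neighbour ⇒ disconnected

Invalid at step 2 (disconnected)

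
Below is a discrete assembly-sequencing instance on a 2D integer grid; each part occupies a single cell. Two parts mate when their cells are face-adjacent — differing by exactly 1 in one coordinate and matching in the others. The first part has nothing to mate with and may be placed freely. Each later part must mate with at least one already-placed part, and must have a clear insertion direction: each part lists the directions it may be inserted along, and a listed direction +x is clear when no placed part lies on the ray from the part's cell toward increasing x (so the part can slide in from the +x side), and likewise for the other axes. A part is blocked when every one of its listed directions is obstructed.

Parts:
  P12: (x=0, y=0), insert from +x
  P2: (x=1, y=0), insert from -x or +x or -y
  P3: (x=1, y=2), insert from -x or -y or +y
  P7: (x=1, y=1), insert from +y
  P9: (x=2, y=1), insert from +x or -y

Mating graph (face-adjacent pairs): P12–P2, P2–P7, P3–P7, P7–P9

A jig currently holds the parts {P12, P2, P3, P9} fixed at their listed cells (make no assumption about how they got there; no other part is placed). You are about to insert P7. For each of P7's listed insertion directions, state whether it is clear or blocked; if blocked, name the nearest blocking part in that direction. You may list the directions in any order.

+y: blocked by P3

+y: nearest on ray is P3@(1, 2) ⇒ blocked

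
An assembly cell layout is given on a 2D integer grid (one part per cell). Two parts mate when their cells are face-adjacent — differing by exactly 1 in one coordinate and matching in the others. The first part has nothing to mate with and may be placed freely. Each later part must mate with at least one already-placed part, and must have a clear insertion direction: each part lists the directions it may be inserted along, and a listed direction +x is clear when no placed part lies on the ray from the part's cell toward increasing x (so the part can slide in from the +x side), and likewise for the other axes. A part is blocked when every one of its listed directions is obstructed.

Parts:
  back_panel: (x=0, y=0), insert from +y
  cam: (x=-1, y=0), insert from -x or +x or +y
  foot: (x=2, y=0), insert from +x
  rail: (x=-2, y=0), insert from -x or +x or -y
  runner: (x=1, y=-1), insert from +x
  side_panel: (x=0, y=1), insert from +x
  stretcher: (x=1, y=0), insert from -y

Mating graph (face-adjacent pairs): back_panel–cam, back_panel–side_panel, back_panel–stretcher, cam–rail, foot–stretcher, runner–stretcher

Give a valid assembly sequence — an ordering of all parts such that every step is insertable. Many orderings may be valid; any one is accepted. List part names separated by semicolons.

1. back_panel@(0, 0) [+y clear] — {back_panel}
2. cam@(-1, 0) [-x clear] — {back_panel, cam}
3. rail@(-2, 0) [-x clear] — {back_panel, cam, rail}
4. side_panel@(0, 1) [+x clear] — {back_panel, cam, rail, side_panel}
5. stretcher@(1, 0) [-y clear] — {back_panel, cam, rail, side_panel, stretcher}
6. runner@(1, -1) [+x clear] — {back_panel, cam, rail, runner, side_panel, stretcher}
7. foot@(2, 0) [+x clear] — {back_panel, cam, foot, rail, runner, side_panel, stretcher}

back_panel; cam; rail; side_panel; stretcher; runner; foot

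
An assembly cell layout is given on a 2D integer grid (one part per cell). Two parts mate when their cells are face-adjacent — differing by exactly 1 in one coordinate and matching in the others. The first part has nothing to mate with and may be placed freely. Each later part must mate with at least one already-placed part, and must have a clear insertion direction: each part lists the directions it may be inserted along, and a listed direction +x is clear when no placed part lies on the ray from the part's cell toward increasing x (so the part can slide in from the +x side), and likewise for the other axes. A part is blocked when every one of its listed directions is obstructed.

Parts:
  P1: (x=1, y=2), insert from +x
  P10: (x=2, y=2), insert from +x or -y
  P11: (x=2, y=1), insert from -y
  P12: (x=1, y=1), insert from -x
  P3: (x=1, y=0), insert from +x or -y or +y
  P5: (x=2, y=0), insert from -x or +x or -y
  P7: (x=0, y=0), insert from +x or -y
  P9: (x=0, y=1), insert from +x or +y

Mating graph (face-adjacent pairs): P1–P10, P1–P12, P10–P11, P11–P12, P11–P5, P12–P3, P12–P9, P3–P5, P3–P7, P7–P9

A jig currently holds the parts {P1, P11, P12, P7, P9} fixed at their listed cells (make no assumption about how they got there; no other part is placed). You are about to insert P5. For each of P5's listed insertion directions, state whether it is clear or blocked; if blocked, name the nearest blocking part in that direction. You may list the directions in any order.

-x: nearest on ray is P7@(0, 0) ⇒ blocked
+x: ray from P5(2, 0) has no placed part ⇒ clear
-y: ray from P5(2, 0) has no placed part ⇒ clear

+x: clear; -x: blocked by P7; -y: clear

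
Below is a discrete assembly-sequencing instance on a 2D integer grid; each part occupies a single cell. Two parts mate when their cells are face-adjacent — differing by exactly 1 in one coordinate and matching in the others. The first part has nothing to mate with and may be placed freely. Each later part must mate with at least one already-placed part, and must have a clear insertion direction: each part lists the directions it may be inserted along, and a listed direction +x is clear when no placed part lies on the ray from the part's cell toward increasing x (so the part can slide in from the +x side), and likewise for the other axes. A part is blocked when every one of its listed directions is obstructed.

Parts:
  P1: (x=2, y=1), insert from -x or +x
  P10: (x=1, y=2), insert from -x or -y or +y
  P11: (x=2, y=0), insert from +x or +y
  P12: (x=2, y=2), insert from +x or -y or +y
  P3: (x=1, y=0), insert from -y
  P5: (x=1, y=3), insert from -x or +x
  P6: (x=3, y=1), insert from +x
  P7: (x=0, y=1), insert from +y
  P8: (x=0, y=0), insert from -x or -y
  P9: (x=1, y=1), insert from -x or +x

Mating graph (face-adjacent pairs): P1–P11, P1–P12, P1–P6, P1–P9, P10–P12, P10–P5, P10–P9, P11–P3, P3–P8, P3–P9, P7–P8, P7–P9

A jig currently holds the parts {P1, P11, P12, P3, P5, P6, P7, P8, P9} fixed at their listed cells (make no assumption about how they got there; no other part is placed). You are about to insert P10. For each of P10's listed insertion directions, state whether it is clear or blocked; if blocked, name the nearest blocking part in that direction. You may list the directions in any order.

+y: blocked by P5; -x: clear; -y: blocked by P9

-x: ray from P10(1, 2) has no placed part ⇒ clear
-y: nearest on ray is P9@(1, 1) ⇒ blocked
+y: nearest on ray is P5@(1, 3) ⇒ blocked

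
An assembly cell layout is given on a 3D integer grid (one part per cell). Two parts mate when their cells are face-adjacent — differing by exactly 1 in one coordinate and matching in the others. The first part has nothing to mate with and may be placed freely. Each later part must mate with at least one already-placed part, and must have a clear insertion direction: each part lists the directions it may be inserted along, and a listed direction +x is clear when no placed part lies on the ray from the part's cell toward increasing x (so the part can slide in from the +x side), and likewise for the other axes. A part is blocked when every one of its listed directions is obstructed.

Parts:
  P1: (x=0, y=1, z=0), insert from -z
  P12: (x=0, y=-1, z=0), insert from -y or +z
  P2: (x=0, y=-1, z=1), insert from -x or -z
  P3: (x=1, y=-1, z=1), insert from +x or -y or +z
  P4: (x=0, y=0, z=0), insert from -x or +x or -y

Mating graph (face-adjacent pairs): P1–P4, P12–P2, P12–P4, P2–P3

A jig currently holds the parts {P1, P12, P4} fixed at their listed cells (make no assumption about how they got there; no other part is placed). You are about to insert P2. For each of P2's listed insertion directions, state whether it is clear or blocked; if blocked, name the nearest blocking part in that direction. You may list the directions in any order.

-x: ray from P2(0, -1, 1) has no placed part ⇒ clear
-z: nearest on ray is P12@(0, -1, 0) ⇒ blocked

-x: clear; -z: blocked by P12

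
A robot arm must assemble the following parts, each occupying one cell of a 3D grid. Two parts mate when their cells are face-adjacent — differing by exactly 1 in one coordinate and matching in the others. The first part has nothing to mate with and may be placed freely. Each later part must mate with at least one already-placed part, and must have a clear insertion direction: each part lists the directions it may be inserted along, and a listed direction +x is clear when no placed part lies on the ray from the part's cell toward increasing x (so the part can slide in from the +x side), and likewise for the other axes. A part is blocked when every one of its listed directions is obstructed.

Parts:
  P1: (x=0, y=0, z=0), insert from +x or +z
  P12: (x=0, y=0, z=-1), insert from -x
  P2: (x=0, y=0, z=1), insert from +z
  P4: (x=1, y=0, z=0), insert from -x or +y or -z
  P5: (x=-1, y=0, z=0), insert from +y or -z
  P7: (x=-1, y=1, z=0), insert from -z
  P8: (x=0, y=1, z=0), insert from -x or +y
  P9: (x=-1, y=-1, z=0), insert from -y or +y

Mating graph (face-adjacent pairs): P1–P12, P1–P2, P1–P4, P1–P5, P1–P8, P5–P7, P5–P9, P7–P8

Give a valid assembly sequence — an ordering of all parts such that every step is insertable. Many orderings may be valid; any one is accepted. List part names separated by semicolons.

P9; P5; P7; P8; P1; P2; P12; P4

1. P9@(-1, -1, 0) [-y clear] — {P9}
2. P5@(-1, 0, 0) [+y clear] — {P5, P9}
3. P7@(-1, 1, 0) [-z clear] — {P5, P7, P9}
4. P8@(0, 1, 0) [+y clear] — {P5, P7, P8, P9}
5. P1@(0, 0, 0) [+x clear] — {P1, P5, P7, P8, P9}
6. P2@(0, 0, 1) [+z clear] — {P1, P2, P5, P7, P8, P9}
7. P12@(0, 0, -1) [-x clear] — {P1, P12, P2, P5, P7, P8, P9}
8. P4@(1, 0, 0) [+y clear] — {P1, P12, P2, P4, P5, P7, P8, P9}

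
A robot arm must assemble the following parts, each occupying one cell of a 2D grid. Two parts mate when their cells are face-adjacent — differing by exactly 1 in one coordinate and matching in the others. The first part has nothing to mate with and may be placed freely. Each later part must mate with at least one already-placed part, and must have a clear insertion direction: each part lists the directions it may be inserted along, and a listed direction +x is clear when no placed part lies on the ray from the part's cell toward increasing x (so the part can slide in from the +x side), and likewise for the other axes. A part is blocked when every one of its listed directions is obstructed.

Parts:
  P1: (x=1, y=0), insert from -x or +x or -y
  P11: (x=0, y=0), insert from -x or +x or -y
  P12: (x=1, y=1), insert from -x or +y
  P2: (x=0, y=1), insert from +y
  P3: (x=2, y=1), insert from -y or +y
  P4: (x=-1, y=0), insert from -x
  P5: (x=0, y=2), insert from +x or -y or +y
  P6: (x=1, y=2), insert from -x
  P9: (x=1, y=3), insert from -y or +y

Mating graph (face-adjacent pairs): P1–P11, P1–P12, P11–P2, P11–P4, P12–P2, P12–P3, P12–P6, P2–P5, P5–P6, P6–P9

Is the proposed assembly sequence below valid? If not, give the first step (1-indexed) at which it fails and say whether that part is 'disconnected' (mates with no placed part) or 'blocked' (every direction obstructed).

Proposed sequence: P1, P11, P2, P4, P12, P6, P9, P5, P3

Valid

1. P1@(1, 0) [-x clear] — {P1}
2. P11@(0, 0) [-x clear] — {P1, P11}
3. P2@(0, 1) [+y clear] — {P1, P11, P2}
4. P4@(-1, 0) [-x clear] — {P1, P11, P2, P4}
5. P12@(1, 1) [+y clear] — {P1, P11, P12, P2, P4}
6. P6@(1, 2) [-x clear] — {P1, P11, P12, P2, P4, P6}
7. P9@(1, 3) [+y clear] — {P1, P11, P12, P2, P4, P6, P9}
8. P5@(0, 2) [+y clear] — {P1, P11, P12, P2, P4, P5, P6, P9}
9. P3@(2, 1) [-y clear] — {P1, P11, P12, P2, P3, P4, P5, P6, P9}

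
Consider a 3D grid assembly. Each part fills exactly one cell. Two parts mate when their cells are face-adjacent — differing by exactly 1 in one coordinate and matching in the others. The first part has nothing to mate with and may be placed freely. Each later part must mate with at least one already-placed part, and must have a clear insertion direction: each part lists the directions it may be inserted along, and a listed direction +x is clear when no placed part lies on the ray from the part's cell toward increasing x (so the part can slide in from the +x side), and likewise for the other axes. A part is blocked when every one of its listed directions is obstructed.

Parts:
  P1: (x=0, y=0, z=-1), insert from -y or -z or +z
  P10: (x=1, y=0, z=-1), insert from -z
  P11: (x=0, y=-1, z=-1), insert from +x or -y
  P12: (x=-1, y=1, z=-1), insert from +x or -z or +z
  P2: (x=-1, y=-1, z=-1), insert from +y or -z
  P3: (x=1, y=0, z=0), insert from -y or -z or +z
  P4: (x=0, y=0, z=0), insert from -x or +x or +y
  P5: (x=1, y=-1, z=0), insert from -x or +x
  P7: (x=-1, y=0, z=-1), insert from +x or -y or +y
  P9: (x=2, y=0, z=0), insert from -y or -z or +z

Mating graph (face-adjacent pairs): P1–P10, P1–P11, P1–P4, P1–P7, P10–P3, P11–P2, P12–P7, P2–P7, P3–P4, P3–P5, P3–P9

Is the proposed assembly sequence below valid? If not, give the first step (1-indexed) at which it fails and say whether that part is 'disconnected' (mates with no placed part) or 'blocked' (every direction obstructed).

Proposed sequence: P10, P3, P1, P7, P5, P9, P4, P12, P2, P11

1. P10@(1, 0, -1) [-z clear] — {P10}
2. P3@(1, 0, 0) [-y clear] — {P10, P3}
3. P1@(0, 0, -1) [-y clear] — {P1, P10, P3}
4. P7@(-1, 0, -1) [-y clear] — {P1, P10, P3, P7}
5. P5@(1, -1, 0) [-x clear] — {P1, P10, P3, P5, P7}
6. P9@(2, 0, 0) [-y clear] — {P1, P10, P3, P5, P7, P9}
7. P4@(0, 0, 0) [-x clear] — {P1, P10, P3, P4, P5, P7, P9}
8. P12@(-1, 1, -1) [+x clear] — {P1, P10, P12, P3, P4, P5, P7, P9}
9. P2@(-1, -1, -1) [-z clear] — {P1, P10, P12, P2, P3, P4, P5, P7, P9}
10. P11@(0, -1, -1) [+x clear] — {P1, P10, P11, P12, P2, P3, P4, P5, P7, P9}

Valid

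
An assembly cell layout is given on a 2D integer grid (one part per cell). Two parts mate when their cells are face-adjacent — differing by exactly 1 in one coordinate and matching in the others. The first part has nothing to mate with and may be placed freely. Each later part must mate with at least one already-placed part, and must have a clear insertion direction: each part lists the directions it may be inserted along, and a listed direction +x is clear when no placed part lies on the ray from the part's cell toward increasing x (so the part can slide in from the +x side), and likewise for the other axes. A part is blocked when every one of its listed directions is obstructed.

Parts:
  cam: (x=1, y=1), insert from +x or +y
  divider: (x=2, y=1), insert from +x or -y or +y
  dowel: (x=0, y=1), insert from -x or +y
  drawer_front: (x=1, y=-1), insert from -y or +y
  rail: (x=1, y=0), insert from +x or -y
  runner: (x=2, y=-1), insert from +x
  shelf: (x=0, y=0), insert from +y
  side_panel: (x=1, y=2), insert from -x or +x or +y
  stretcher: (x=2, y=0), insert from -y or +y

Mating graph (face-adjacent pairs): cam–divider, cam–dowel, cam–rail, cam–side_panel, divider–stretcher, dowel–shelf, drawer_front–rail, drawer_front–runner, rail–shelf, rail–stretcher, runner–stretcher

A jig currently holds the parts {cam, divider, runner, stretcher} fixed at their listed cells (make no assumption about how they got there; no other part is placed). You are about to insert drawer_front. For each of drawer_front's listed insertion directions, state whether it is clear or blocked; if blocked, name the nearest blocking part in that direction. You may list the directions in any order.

-y: ray from drawer_front(1, -1) has no placed part ⇒ clear
+y: nearest on ray is cam@(1, 1) ⇒ blocked

+y: blocked by cam; -y: clear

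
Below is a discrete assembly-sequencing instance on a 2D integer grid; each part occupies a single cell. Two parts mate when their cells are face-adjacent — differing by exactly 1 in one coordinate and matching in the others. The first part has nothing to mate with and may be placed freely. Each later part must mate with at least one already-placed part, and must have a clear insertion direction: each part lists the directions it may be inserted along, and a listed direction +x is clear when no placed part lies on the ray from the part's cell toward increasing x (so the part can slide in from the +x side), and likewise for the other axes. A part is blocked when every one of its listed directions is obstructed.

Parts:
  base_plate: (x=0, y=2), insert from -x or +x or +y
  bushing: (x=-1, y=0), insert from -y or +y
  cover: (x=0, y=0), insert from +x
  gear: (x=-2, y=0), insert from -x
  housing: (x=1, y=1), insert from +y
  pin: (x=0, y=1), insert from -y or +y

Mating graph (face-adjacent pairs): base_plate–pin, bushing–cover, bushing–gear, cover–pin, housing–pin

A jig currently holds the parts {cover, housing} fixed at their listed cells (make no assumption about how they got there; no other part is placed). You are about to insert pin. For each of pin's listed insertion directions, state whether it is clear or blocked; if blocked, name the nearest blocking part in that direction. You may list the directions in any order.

-y: nearest on ray is cover@(0, 0) ⇒ blocked
+y: ray from pin(0, 1) has no placed part ⇒ clear

+y: clear; -y: blocked by cover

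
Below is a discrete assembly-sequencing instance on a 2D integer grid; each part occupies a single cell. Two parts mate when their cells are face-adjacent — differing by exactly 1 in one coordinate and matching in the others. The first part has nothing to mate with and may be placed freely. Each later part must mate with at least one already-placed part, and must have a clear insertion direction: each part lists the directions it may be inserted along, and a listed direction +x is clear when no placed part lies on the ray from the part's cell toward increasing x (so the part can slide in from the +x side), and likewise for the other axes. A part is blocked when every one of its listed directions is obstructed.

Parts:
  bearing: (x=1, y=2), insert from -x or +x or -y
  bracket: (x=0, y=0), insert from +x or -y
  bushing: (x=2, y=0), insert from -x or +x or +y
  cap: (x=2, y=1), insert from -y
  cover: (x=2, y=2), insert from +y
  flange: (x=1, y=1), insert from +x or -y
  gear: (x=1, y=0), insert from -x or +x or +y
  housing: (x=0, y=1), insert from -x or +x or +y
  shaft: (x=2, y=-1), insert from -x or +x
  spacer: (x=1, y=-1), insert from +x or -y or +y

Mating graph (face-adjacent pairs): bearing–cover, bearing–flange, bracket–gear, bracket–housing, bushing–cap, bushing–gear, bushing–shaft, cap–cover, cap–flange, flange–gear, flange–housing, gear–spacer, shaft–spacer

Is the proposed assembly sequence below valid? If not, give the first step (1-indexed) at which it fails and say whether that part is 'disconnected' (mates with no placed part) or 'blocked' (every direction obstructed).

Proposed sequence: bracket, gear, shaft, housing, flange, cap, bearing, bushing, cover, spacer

1. bracket@(0, 0) [+x clear] — {bracket}
2. gear@(1, 0) [+x clear] — {bracket, gear}
3. shaft@(2, -1) — no placed neighbour ⇒ disconnected

Invalid at step 3 (disconnected)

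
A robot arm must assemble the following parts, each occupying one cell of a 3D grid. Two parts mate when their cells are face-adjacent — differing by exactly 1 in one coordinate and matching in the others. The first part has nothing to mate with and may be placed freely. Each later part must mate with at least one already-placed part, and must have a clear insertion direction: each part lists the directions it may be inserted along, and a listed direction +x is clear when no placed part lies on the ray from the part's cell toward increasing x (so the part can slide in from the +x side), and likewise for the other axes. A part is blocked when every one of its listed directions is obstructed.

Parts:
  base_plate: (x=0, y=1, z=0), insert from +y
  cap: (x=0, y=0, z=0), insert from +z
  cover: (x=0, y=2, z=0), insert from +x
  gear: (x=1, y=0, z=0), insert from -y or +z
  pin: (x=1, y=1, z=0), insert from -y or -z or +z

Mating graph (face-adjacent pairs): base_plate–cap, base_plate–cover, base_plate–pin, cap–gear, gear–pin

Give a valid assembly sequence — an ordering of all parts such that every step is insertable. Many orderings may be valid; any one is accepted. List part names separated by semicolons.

1. cap@(0, 0, 0) [+z clear] — {cap}
2. base_plate@(0, 1, 0) [+y clear] — {base_plate, cap}
3. cover@(0, 2, 0) [+x clear] — {base_plate, cap, cover}
4. gear@(1, 0, 0) [-y clear] — {base_plate, cap, cover, gear}
5. pin@(1, 1, 0) [-z clear] — {base_plate, cap, cover, gear, pin}

cap; base_plate; cover; gear; pin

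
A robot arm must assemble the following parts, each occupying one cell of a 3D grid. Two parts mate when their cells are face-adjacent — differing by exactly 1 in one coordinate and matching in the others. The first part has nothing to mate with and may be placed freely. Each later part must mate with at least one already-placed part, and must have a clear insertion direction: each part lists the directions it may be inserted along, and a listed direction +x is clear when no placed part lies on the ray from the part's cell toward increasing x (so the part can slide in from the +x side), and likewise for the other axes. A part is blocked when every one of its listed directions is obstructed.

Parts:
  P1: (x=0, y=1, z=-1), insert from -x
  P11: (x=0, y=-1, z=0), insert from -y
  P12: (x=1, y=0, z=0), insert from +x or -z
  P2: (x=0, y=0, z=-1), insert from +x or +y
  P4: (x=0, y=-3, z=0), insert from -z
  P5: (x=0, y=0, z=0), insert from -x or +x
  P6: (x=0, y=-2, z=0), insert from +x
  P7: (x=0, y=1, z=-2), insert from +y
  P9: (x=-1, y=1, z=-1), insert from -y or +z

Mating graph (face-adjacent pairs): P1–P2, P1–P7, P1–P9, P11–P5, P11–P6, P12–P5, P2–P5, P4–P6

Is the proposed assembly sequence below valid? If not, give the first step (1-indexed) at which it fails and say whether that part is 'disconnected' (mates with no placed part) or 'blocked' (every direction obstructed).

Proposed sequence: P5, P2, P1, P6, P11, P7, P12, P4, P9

1. P5@(0, 0, 0) [-x clear] — {P5}
2. P2@(0, 0, -1) [+x clear] — {P2, P5}
3. P1@(0, 1, -1) [-x clear] — {P1, P2, P5}
4. P6@(0, -2, 0) — no placed neighbour ⇒ disconnected

Invalid at step 4 (disconnected)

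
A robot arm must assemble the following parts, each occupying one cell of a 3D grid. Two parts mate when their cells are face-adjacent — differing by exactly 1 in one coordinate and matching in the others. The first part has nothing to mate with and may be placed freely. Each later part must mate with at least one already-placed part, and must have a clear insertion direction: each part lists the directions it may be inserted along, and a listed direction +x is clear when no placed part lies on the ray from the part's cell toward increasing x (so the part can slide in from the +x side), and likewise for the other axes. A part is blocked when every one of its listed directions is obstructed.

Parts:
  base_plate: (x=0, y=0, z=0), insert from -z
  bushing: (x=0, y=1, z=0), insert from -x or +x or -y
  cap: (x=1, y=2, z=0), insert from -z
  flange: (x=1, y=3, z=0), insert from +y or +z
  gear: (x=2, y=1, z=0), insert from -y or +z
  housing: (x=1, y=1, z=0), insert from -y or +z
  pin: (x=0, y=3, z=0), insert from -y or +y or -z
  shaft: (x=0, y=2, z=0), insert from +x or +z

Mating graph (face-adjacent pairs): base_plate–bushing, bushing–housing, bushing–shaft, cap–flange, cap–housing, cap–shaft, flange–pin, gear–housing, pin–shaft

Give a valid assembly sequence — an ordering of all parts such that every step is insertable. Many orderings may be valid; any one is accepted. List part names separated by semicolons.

1. cap@(1, 2, 0) [-z clear] — {cap}
2. flange@(1, 3, 0) [+y clear] — {cap, flange}
3. shaft@(0, 2, 0) [+z clear] — {cap, flange, shaft}
4. pin@(0, 3, 0) [+y clear] — {cap, flange, pin, shaft}
5. bushing@(0, 1, 0) [-x clear] — {bushing, cap, flange, pin, shaft}
6. housing@(1, 1, 0) [-y clear] — {bushing, cap, flange, housing, pin, shaft}
7. gear@(2, 1, 0) [-y clear] — {bushing, cap, flange, gear, housing, pin, shaft}
8. base_plate@(0, 0, 0) [-z clear] — {base_plate, bushing, cap, flange, gear, housing, pin, shaft}

cap; flange; shaft; pin; bushing; housing; gear; base_plate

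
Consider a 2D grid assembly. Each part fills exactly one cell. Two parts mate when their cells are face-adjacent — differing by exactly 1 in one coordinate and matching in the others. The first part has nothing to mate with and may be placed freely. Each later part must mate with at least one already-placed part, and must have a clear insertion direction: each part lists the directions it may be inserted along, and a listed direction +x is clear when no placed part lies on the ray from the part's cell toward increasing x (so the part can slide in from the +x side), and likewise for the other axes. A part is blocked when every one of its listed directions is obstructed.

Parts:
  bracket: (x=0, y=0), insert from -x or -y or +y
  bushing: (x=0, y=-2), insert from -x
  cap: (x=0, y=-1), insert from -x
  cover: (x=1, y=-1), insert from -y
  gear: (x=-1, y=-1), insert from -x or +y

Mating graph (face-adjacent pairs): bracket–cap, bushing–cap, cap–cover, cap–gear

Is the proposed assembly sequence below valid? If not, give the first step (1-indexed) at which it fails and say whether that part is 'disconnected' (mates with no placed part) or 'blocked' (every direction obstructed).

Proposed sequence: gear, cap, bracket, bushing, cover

1. gear@(-1, -1) [-x clear] — {gear}
2. cap@(0, -1) — -x all obstructed ⇒ blocked

Invalid at step 2 (blocked)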